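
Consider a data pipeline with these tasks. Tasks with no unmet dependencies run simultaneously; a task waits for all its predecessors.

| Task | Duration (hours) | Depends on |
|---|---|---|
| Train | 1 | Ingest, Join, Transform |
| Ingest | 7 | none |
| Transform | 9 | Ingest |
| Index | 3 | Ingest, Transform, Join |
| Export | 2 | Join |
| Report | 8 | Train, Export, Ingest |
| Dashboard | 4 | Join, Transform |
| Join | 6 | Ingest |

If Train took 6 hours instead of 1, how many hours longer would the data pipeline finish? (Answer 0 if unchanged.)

5

The binding path is Ingest→Transform→Train→Report = 7+9+1+8 = 25; finish at 25 hours.
Train lies on that path, so at 6 hours the path becomes 30 hours.
That remains the longest chain; total 30 hours.
Change in finish: 30 − 25 = +5 hours.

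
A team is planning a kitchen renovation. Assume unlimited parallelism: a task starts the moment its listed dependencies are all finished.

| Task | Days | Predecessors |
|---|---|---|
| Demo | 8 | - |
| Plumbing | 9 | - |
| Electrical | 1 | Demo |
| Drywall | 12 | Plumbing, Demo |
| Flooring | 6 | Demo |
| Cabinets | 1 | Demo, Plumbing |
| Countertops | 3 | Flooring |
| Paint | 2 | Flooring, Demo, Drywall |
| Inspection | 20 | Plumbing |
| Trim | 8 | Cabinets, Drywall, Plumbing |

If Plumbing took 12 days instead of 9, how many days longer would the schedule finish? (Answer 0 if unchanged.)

3

Critical path before the change: Plumbing→Drywall→Trim = 9+12+8 = 29 giving 29 days.
Since Plumbing is critical, the +3 change carries straight to that chain (now 32 days).
No other chain overtakes it, so the finish is 32 days.
Change in finish: 32 − 29 = +3 days.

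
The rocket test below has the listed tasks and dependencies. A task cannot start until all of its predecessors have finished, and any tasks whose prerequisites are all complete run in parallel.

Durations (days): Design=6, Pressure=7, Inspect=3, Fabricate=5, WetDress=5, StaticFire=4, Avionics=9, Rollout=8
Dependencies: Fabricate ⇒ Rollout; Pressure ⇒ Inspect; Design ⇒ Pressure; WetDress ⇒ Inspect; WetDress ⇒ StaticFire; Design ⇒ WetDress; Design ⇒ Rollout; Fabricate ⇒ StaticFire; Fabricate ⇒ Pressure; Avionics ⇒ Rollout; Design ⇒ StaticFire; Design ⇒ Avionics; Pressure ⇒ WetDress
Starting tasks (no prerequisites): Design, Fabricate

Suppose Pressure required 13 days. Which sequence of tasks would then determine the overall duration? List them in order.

Actual critical path: Design→Avionics→Rollout = 6+9+8 = 23 ⇒ 23 days.
Pressure has 1 day of float (longest path through it is 22).
The binding chain switches to Design→Pressure→WetDress→StaticFire = 6+13+5+4 = 28; finish 28 days.

Design, Pressure, WetDress, StaticFire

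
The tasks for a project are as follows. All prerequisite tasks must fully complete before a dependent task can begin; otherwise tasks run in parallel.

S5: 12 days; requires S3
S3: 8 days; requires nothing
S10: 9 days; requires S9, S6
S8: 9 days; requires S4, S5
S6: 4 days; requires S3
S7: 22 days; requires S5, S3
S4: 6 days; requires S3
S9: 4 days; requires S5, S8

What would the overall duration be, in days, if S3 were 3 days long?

37

The binding path is S3→S5→S7 = 8+12+22 = 42; finish at 42 days.
S3 lies on that path, so at 3 days the path becomes 37 days.
That remains the longest chain; total 37 days.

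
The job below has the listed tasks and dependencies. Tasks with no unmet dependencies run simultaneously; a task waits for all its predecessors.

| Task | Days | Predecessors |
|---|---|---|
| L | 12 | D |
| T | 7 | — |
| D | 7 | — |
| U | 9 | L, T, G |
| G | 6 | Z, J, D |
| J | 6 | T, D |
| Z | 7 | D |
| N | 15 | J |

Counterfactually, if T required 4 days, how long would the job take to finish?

29

The binding path is D→Z→G→U = 7+7+6+9 = 29; finish at 29 days.
The longest path through T is only 28 days, so T has float 1.
That remains the longest chain; total 29 days.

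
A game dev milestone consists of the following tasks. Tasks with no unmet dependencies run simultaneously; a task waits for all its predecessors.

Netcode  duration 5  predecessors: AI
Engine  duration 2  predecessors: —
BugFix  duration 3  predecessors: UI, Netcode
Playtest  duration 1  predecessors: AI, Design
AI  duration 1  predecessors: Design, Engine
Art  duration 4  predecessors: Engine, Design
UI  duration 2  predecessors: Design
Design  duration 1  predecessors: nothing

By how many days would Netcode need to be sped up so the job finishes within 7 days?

4

Current finish: 11 days; target: 7.
Netcode is on every critical path, so each day cut from Netcode cuts the finish by one (this holds down to a finish of 7).
Need 11 − 7 = 4 days off Netcode → Netcode becomes 1 day, finish becomes 7.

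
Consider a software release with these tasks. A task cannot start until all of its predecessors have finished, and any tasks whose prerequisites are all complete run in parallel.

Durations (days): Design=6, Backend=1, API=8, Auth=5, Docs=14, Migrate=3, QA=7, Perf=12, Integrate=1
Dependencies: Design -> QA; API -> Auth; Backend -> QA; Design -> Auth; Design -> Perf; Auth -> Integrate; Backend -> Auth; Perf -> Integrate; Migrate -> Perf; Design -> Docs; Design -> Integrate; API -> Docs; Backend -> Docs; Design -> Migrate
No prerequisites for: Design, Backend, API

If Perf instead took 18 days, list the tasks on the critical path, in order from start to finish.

Critical path before the change: Design→Migrate→Perf→Integrate = 6+3+12+1 = 22 giving 22 days.
Perf is on the critical path; changing it to 18 makes that path 28 days.
The critical path is still Design→Migrate→Perf→Integrate; finish is now 28 days.

Design, Migrate, Perf, Integrate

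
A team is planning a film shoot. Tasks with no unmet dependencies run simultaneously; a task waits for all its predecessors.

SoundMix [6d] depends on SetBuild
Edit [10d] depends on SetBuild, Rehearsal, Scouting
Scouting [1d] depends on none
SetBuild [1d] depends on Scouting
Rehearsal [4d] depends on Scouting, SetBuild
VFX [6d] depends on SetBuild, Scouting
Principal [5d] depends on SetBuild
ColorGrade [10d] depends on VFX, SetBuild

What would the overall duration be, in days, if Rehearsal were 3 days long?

18

Critical path before the change: Scouting→SetBuild→VFX→ColorGrade = 1+1+6+10 = 18 giving 18 days.
Rehearsal is off the critical path — its longest chain is 16 days, giving 2 of slack.
No other chain overtakes it, so the finish is 18 days.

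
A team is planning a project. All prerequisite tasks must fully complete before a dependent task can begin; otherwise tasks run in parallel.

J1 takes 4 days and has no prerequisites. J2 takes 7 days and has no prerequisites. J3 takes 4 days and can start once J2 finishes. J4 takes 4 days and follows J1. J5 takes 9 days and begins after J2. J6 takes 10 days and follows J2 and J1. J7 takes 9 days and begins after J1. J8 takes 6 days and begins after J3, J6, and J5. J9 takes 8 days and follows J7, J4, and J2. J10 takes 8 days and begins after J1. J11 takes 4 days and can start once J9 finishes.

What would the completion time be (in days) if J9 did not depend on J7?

With the dependency in place, J1→J7→J9→J11 = 4+9+8+4 = 25 sets the finish at 25 days.
Without J7→J9, J9's earliest start moves from 13 to 8.
After: J2→J6→J8 = 7+10+6 = 23 → 23 days.

23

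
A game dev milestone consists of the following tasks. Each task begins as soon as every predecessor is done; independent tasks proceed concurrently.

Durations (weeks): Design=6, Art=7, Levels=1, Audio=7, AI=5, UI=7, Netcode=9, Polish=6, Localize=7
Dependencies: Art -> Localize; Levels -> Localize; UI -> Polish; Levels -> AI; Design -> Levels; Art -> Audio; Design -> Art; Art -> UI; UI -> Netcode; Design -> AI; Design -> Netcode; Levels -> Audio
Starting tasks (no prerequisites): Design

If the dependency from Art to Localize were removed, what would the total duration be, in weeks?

Before: longest chain Design→Art→UI→Netcode = 6+7+7+9 = 29, finish 29.
Without Art→Localize, Localize's earliest start moves from 13 to 7.
After: Design→Art→UI→Netcode = 6+7+7+9 = 29 → 29 weeks.

29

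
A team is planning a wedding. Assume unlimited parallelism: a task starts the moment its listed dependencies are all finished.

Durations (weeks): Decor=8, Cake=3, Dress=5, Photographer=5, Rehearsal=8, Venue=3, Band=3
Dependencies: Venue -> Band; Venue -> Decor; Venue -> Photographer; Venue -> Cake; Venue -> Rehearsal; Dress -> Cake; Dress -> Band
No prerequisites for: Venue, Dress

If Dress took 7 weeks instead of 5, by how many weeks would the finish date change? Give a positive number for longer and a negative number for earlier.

Critical path before the change: Venue→Rehearsal = 3+8 = 11 giving 11 weeks.
Dress is off the critical path — its longest chain is 8 weeks, giving 3 of slack.
The critical path is still Venue→Rehearsal; finish is now 11 weeks.
Change in finish: 11 − 11 = +0 weeks.

0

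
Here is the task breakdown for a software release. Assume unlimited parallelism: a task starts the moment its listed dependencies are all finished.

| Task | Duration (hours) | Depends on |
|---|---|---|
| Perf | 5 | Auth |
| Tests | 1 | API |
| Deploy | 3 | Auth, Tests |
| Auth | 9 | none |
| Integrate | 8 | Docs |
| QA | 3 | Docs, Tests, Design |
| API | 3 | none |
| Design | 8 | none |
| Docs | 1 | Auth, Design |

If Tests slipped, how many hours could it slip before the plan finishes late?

Auth→Docs→Integrate = 9+1+8 = 18 sets the makespan at 18 hours.
Tests finishes as early as 4 and must finish by 15.
Slack of Tests = 14 − 3 = 11 hours.

11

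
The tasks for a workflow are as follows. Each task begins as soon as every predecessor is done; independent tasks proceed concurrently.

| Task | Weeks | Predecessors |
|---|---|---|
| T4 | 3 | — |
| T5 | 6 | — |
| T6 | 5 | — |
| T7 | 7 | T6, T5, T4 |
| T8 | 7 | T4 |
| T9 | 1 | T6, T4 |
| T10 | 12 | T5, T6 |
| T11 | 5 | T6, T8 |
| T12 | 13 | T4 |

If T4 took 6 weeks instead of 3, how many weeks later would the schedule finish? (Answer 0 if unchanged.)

1

The binding path is T5→T10 = 6+12 = 18; finish at 18 weeks.
T4 is off the critical path — its longest chain is 16 weeks, giving 2 of slack.
Now T4→T12 = 6+13 = 19 is longest, so the finish becomes 19 weeks.
Change in finish: 19 − 18 = +1 weeks.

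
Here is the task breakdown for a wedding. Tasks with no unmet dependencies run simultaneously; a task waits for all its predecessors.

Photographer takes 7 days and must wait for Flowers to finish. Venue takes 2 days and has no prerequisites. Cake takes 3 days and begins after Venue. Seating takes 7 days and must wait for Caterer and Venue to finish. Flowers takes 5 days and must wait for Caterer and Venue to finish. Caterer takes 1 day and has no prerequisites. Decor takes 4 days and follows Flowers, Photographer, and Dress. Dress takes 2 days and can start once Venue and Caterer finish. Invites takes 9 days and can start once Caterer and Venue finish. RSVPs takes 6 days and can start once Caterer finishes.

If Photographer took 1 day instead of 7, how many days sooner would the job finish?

6

Actual critical path: Venue→Flowers→Photographer→Decor = 2+5+7+4 = 18 ⇒ 18 days.
Photographer lies on that path, so at 1 day the path becomes 12 days.
The critical path is still Venue→Flowers→Photographer→Decor; finish is now 12 days.
Change in finish: 12 − 18 = -6 days.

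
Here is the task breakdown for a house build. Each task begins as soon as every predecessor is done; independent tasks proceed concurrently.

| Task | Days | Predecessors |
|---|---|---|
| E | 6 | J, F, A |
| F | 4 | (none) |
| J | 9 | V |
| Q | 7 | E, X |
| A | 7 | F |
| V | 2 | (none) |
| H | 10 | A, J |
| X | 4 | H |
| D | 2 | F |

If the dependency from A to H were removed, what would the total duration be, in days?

32

With the dependency in place, V→J→H→X→Q = 2+9+10+4+7 = 32 sets the finish at 32 days.
Dropping A→H doesn't change H's earliest start (11); another predecessor still binds.
After: V→J→H→X→Q = 2+9+10+4+7 = 32 → 32 days.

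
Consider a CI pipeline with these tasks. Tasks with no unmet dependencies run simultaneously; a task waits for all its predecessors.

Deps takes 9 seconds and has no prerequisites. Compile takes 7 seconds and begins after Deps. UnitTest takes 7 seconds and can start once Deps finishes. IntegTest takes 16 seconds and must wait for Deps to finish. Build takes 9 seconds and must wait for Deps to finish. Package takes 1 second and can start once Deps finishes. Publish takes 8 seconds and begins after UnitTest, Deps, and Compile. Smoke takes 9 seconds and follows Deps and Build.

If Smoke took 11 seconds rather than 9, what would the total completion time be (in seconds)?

Baseline: Deps→Build→Smoke = 9+9+9 = 27 → 27 seconds.
Since Smoke is critical, the +2 change carries straight to that chain (now 29 seconds).
No other chain overtakes it, so the finish is 29 seconds.

29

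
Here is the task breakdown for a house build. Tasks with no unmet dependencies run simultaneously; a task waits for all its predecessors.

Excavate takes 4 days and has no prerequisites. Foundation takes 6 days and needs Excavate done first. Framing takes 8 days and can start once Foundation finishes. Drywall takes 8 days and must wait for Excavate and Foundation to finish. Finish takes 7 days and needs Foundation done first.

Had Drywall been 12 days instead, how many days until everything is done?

22

Actual critical path: Excavate→Foundation→Drywall = 4+6+8 = 18 ⇒ 18 days.
Drywall lies on that path, so at 12 days the path becomes 22 days.
That remains the longest chain; total 22 days.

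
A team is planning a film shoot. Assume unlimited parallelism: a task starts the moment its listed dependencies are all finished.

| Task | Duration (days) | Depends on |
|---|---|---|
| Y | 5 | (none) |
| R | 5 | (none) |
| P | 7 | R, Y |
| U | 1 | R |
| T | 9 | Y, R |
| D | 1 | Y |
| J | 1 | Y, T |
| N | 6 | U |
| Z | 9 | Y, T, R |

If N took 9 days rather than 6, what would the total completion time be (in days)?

Actual critical path: Y→T→Z = 5+9+9 = 23 ⇒ 23 days.
The longest path through N is only 12 days, so N has float 11.
The critical path is still Y→T→Z; finish is now 23 days.

23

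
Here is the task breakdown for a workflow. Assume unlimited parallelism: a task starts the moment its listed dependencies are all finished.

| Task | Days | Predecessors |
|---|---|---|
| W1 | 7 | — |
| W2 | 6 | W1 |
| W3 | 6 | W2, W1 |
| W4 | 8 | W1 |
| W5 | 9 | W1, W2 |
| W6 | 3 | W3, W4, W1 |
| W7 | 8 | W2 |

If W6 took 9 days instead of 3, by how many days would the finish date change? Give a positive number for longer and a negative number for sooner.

Critical path before the change: W1→W2→W3→W6 = 7+6+6+3 = 22 giving 22 days.
Since W6 is critical, the +6 change carries straight to that chain (now 28 days).
The critical path is still W1→W2→W3→W6; finish is now 28 days.
Change in finish: 28 − 22 = +6 days.

6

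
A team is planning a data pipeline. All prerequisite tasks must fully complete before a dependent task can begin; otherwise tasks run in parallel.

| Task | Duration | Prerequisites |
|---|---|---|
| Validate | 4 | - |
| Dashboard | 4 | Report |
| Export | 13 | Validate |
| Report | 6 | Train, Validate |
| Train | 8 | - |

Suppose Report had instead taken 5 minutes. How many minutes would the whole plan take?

17

Critical path before the change: Train→Report→Dashboard = 8+6+4 = 18 giving 18 minutes.
Report lies on that path, so at 5 minutes the path becomes 17 minutes.
The binding chain switches to Validate→Export = 4+13 = 17; finish 17 minutes.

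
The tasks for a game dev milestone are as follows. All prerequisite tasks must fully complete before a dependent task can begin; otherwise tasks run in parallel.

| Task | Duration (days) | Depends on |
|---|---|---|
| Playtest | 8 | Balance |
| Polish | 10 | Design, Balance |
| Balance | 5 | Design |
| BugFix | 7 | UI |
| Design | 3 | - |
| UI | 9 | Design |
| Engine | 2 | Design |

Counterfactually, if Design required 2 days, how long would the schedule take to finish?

Baseline: Design→UI→BugFix = 3+9+7 = 19 → 19 days.
Design lies on that path, so at 2 days the path becomes 18 days.
That remains the longest chain; total 18 days.

18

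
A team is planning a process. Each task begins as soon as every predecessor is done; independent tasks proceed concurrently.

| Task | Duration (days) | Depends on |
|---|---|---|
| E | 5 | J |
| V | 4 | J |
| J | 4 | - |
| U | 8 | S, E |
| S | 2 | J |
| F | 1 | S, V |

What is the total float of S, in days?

3

Critical path: J→E→U = 4+5+8 = 17, so the finish is 17 days.
The longest chain containing S totals 14 days.
So S can slip 9 − 6 = 3 days.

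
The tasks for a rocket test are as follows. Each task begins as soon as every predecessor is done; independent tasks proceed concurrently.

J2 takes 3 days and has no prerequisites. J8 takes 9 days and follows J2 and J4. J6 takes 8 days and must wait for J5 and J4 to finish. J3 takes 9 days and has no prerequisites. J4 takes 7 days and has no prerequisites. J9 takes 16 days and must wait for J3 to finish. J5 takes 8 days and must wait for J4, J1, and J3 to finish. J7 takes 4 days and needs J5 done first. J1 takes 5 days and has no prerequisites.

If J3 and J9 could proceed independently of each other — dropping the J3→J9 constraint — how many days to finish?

25

Before: longest chain J3→J5→J6 = 9+8+8 = 25, finish 25.
Without J3→J9, J9's earliest start moves from 9 to 0.
The longest chain is now J3→J5→J6 = 9+8+8 = 25, so the job takes 25 days.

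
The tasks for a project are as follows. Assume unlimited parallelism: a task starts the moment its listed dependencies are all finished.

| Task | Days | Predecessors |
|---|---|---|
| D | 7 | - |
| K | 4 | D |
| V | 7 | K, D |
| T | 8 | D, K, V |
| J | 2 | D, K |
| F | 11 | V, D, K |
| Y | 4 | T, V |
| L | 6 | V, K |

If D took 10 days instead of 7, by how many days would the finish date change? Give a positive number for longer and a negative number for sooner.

3

As given, the longest chain is D→K→V→T→Y = 7+4+7+8+4 = 30, so the finish is 30 days.
D lies on that path, so at 10 days the path becomes 33 days.
That remains the longest chain; total 33 days.
Change in finish: 33 − 30 = +3 days.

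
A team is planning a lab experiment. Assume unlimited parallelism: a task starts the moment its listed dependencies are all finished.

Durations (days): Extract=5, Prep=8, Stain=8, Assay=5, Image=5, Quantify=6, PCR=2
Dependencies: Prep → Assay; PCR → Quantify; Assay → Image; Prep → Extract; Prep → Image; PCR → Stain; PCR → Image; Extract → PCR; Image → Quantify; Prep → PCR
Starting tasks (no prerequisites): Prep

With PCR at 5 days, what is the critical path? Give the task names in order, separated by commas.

The binding path is Prep→Extract→PCR→Image→Quantify = 8+5+2+5+6 = 26; finish at 26 days.
PCR lies on that path, so at 5 days the path becomes 29 days.
No other chain overtakes it, so the finish is 29 days.

Prep, Extract, PCR, Image, Quantify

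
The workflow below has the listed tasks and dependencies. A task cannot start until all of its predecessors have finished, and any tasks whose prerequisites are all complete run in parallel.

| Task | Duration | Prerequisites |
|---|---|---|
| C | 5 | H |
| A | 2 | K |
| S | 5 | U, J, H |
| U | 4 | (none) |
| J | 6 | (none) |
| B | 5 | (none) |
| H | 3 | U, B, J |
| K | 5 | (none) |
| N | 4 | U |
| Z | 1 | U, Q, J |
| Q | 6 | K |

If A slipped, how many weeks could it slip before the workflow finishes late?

The longest chain is J→H→S = 6+3+5 = 14; overall finish 14 weeks.
A finishes as early as 7 and must finish by 14.
Slack of A = 12 − 5 = 7 weeks.

7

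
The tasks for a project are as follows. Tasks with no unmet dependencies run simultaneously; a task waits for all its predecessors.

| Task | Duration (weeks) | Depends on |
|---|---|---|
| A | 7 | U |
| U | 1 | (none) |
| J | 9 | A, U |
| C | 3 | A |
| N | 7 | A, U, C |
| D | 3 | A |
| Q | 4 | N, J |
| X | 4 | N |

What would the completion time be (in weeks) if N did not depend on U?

Before: longest chain U→A→C→N→X = 1+7+3+7+4 = 22, finish 22.
Dropping U→N doesn't change N's earliest start (11); another predecessor still binds.
The longest chain is now U→A→C→N→X = 1+7+3+7+4 = 22, so the job takes 22 weeks.

22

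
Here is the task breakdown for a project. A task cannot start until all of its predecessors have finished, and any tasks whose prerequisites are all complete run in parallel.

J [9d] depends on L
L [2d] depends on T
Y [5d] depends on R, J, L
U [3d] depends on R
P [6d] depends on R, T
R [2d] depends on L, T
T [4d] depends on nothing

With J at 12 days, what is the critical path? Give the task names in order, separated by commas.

T, L, J, Y

Actual critical path: T→L→J→Y = 4+2+9+5 = 20 ⇒ 20 days.
Since J is critical, the +3 change carries straight to that chain (now 23 days).
The critical path is still T→L→J→Y; finish is now 23 days.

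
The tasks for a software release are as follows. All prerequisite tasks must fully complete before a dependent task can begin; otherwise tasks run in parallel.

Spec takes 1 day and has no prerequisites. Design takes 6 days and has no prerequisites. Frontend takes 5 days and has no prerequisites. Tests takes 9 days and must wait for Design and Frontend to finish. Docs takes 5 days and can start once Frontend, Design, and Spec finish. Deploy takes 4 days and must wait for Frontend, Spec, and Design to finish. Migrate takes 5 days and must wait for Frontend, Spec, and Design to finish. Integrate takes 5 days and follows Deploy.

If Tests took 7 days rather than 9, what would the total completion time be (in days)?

Baseline: Design→Tests = 6+9 = 15 → 15 days.
Tests lies on that path, so at 7 days the path becomes 13 days.
Now Design→Deploy→Integrate = 6+4+5 = 15 is longest, so the finish becomes 15 days.

15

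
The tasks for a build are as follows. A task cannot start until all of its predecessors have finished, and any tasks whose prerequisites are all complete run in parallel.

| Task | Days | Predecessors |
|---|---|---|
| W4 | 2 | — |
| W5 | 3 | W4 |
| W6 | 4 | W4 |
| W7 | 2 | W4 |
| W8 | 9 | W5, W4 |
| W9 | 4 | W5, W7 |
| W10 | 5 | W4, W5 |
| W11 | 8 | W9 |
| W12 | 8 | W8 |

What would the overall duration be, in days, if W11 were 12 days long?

22

Baseline: W4→W5→W8→W12 = 2+3+9+8 = 22 → 22 days.
W11 has 5 days of float (longest path through it is 17).
That remains the longest chain; total 22 days.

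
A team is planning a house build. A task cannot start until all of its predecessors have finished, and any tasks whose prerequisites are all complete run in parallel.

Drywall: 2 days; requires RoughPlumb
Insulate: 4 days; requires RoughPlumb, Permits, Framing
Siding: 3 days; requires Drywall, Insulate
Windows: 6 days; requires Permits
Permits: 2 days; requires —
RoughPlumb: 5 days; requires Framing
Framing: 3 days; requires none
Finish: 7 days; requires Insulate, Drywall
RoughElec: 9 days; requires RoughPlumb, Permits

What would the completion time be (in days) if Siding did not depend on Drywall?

19

Before: longest chain Framing→RoughPlumb→Insulate→Finish = 3+5+4+7 = 19, finish 19.
Dropping Drywall→Siding doesn't change Siding's earliest start (12); another predecessor still binds.
After: Framing→RoughPlumb→Insulate→Finish = 3+5+4+7 = 19 → 19 days.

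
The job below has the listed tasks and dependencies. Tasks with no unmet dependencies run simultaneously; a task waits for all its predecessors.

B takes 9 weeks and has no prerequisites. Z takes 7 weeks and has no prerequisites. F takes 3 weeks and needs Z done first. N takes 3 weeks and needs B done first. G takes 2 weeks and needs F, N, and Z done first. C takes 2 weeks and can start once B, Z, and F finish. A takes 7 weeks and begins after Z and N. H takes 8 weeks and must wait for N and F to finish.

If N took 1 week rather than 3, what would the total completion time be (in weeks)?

18

As given, the longest chain is B→N→H = 9+3+8 = 20, so the finish is 20 weeks.
N lies on that path, so at 1 week the path becomes 18 weeks.
No other chain overtakes it, so the finish is 18 weeks.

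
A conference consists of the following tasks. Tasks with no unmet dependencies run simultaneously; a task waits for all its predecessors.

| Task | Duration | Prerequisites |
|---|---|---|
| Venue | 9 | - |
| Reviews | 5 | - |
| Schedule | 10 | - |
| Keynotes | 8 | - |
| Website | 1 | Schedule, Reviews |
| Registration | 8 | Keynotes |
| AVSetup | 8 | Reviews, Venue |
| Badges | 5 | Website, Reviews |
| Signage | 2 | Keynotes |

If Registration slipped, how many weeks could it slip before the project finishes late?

1

Venue→AVSetup = 9+8 = 17 sets the makespan at 17 weeks.
Longest path through Registration: 16 weeks (earliest finish 16, latest finish 17).
Slack of Registration = 9 − 8 = 1 week.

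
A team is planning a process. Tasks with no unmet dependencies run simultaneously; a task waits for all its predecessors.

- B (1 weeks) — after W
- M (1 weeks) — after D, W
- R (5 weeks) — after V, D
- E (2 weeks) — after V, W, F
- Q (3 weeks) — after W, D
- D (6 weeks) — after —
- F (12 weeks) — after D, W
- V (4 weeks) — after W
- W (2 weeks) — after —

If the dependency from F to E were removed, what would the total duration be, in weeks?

18

Original critical path: D→F→E = 6+12+2 = 20 ⇒ 20 weeks.
Without F→E, E's earliest start moves from 18 to 6.
New critical path: D→F = 6+12 = 18 ⇒ 18 weeks.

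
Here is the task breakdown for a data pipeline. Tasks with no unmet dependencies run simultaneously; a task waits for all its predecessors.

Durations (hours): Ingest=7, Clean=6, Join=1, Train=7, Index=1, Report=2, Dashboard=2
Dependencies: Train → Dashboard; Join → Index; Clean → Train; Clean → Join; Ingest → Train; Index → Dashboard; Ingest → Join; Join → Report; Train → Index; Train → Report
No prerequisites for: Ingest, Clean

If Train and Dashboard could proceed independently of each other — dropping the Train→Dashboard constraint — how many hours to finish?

With the dependency in place, Ingest→Train→Index→Dashboard = 7+7+1+2 = 17 sets the finish at 17 hours.
Dropping Train→Dashboard doesn't change Dashboard's earliest start (15); another predecessor still binds.
The longest chain is now Ingest→Train→Index→Dashboard = 7+7+1+2 = 17, so the data pipeline takes 17 hours.

17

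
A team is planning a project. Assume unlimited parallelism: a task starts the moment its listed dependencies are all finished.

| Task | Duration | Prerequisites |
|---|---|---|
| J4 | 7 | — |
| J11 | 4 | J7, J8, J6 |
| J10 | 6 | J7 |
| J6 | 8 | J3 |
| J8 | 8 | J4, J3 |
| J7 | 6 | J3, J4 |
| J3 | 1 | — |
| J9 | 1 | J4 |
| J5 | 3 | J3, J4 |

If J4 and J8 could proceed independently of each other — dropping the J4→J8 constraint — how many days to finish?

19

Original critical path: J4→J7→J10 = 7+6+6 = 19 ⇒ 19 days.
Without J4→J8, J8's earliest start moves from 7 to 1.
The longest chain is now J4→J7→J10 = 7+6+6 = 19, so the project takes 19 days.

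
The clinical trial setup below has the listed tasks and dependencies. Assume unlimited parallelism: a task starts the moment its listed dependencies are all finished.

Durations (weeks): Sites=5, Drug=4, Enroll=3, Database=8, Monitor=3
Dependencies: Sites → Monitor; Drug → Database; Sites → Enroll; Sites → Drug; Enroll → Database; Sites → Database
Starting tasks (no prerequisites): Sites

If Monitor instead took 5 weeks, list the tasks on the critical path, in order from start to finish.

As given, the longest chain is Sites→Drug→Database = 5+4+8 = 17, so the finish is 17 weeks.
The longest path through Monitor is only 8 weeks, so Monitor has float 9.
No other chain overtakes it, so the finish is 17 weeks.

Sites, Drug, Database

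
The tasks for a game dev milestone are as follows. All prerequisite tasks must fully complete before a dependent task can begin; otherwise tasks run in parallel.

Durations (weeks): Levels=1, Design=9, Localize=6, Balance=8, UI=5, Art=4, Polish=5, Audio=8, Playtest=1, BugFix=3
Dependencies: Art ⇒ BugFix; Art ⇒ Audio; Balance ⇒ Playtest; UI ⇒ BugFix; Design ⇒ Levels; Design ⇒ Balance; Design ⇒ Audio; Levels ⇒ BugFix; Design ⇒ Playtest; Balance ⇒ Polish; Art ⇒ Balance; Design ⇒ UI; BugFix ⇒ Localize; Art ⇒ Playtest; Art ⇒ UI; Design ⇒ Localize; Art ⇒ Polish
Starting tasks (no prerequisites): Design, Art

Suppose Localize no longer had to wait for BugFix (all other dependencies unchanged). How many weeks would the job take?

22

With the dependency in place, Design→UI→BugFix→Localize = 9+5+3+6 = 23 sets the finish at 23 weeks.
Without BugFix→Localize, Localize's earliest start moves from 17 to 9.
New critical path: Design→Balance→Polish = 9+8+5 = 22 ⇒ 22 weeks.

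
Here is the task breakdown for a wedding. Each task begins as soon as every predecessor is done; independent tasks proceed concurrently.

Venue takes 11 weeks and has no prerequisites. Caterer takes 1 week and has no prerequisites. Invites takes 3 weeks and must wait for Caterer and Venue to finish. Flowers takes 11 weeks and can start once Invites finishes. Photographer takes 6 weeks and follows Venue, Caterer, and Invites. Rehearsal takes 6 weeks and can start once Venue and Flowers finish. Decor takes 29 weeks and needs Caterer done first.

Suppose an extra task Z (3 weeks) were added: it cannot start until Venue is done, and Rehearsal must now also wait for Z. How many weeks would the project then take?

31

Originally the project takes 31 weeks.
With Z inserted, Rehearsal now waits for max(Venue, Flowers, Z).
New critical path: Venue→Invites→Flowers→Rehearsal = 11+3+11+6 = 31 ⇒ 31 weeks.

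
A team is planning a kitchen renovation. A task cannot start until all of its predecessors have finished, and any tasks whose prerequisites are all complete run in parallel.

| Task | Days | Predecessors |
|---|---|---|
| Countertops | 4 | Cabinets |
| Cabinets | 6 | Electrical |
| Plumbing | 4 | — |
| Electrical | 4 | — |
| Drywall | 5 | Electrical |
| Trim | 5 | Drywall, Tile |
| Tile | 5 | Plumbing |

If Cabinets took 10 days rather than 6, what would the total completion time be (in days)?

18

As given, the longest chain is Electrical→Cabinets→Countertops = 4+6+4 = 14, so the finish is 14 days.
Cabinets is on the critical path; changing it to 10 makes that path 18 days.
The critical path is still Electrical→Cabinets→Countertops; finish is now 18 days.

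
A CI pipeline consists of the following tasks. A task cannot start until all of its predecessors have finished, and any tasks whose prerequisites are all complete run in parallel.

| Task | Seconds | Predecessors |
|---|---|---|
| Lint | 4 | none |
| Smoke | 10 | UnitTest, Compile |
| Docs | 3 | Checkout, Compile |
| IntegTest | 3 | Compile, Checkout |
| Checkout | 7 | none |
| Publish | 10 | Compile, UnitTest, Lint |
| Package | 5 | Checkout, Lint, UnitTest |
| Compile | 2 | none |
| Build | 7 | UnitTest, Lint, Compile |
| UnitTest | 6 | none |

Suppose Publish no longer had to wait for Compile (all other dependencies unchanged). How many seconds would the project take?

16

With the dependency in place, UnitTest→Publish = 6+10 = 16 sets the finish at 16 seconds.
Dropping Compile→Publish doesn't change Publish's earliest start (6); another predecessor still binds.
The longest chain is now UnitTest→Publish = 6+10 = 16, so the project takes 16 seconds.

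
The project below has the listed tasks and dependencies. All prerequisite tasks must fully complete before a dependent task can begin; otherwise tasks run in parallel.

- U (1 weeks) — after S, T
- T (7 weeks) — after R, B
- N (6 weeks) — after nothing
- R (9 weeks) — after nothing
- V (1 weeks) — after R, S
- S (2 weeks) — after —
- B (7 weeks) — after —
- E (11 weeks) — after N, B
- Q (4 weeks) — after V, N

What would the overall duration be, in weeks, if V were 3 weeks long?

18

The binding path is B→E = 7+11 = 18; finish at 18 weeks.
The longest path through V is only 14 weeks, so V has float 4.
No other chain overtakes it, so the finish is 18 weeks.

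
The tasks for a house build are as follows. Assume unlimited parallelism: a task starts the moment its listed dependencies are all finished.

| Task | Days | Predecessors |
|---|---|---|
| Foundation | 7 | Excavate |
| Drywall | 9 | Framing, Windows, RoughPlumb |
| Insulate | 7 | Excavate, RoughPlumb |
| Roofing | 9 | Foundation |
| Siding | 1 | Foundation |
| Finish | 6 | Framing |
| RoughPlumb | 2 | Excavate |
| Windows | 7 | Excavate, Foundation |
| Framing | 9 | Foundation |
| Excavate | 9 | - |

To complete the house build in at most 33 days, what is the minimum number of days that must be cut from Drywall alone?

1

Current finish: 34 days; target: 33.
Drywall is on every critical path, so each day cut from Drywall cuts the finish by one (this holds down to a finish of 31).
Need 34 − 33 = 1 day off Drywall → Drywall becomes 8 days, finish becomes 33.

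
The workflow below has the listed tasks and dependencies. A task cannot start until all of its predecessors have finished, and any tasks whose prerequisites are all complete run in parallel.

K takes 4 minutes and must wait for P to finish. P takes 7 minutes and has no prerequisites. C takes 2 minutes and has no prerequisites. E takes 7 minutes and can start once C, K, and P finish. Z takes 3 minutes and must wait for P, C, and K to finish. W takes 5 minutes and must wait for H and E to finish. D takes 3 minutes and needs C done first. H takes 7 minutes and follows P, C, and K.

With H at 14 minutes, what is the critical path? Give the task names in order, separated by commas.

P, K, H, W

As given, the longest chain is P→K→H→W = 7+4+7+5 = 23, so the finish is 23 minutes.
Since H is critical, the +7 change carries straight to that chain (now 30 minutes).
That remains the longest chain; total 30 minutes.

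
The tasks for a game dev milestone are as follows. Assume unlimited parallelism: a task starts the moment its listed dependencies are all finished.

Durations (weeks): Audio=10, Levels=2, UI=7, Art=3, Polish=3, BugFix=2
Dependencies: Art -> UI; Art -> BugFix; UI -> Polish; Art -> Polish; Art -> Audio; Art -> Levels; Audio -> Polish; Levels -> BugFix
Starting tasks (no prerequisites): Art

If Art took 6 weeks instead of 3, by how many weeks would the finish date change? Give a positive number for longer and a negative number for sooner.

3

The binding path is Art→Audio→Polish = 3+10+3 = 16; finish at 16 weeks.
Art is on the critical path; changing it to 6 makes that path 19 weeks.
The critical path is still Art→Audio→Polish; finish is now 19 weeks.
Change in finish: 19 − 16 = +3 weeks.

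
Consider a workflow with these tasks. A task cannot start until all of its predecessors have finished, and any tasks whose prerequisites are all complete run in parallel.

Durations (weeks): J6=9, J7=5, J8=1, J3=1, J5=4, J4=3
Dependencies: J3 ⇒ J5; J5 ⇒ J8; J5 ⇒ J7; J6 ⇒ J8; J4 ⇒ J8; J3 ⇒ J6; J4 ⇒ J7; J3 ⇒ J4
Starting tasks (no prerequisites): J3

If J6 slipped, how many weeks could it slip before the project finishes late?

The longest chain is J3→J6→J8 = 1+9+1 = 11; overall finish 11 weeks.
The longest chain containing J6 totals 11 weeks.
So J6 can slip 10 − 10 = 0 weeks.

0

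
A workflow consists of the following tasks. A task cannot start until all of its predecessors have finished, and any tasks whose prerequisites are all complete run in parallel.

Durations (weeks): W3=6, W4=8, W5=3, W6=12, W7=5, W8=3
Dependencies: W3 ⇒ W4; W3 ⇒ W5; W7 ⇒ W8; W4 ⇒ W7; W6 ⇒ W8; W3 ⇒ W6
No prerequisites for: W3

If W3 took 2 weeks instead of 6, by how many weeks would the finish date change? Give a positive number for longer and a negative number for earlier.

-4

Actual critical path: W3→W4→W7→W8 = 6+8+5+3 = 22 ⇒ 22 weeks.
Since W3 is critical, the -4 change carries straight to that chain (now 18 weeks).
No other chain overtakes it, so the finish is 18 weeks.
Change in finish: 18 − 22 = -4 weeks.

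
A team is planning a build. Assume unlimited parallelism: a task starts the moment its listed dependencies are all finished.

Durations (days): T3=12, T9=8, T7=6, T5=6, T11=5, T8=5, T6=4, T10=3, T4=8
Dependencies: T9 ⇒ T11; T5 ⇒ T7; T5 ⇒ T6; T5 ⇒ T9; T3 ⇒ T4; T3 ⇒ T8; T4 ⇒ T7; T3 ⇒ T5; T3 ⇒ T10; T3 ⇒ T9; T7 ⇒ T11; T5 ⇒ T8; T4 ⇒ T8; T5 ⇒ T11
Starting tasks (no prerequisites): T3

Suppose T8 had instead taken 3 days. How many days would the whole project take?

31

Baseline: T3→T4→T7→T11 = 12+8+6+5 = 31 → 31 days.
T8 is off the critical path — its longest chain is 25 days, giving 6 of slack.
That remains the longest chain; total 31 days.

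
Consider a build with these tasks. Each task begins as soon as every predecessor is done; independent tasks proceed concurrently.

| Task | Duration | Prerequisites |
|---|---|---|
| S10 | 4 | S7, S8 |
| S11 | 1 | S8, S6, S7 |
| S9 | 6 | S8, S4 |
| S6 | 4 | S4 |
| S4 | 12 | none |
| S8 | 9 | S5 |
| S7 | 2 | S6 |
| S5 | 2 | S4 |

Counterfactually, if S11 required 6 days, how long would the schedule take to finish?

The binding path is S4→S5→S8→S9 = 12+2+9+6 = 29; finish at 29 days.
S11 is off the critical path — its longest chain is 24 days, giving 5 of slack.
The critical path is still S4→S5→S8→S9; finish is now 29 days.

29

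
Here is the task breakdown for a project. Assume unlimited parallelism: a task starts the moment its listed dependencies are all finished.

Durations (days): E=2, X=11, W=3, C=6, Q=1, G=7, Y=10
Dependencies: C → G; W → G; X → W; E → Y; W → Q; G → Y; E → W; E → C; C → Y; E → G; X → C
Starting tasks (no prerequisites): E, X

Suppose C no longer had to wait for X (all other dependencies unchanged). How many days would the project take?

With the dependency in place, X→C→G→Y = 11+6+7+10 = 34 sets the finish at 34 days.
Without X→C, C's earliest start moves from 11 to 2.
The longest chain is now X→W→G→Y = 11+3+7+10 = 31, so the project takes 31 days.

31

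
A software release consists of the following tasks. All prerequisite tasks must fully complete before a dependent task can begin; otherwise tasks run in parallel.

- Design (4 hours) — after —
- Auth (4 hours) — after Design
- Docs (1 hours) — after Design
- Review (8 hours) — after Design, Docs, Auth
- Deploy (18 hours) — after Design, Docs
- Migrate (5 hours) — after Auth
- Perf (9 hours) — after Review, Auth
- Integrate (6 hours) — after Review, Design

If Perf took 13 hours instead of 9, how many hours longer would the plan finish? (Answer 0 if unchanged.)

As given, the longest chain is Design→Auth→Review→Perf = 4+4+8+9 = 25, so the finish is 25 hours.
Since Perf is critical, the +4 change carries straight to that chain (now 29 hours).
No other chain overtakes it, so the finish is 29 hours.
Change in finish: 29 − 25 = +4 hours.

4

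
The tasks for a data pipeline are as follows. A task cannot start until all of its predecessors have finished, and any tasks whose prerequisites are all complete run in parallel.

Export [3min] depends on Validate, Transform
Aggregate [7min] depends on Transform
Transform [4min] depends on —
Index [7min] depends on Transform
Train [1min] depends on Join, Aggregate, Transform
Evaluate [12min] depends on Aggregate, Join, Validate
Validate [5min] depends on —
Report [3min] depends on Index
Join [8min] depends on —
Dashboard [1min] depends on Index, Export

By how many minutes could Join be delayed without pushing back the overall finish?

Transform→Aggregate→Evaluate = 4+7+12 = 23 sets the makespan at 23 minutes.
Longest path through Join: 20 minutes (earliest finish 8, latest finish 11).
Slack of Join = 3 − 0 = 3 minutes.

3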